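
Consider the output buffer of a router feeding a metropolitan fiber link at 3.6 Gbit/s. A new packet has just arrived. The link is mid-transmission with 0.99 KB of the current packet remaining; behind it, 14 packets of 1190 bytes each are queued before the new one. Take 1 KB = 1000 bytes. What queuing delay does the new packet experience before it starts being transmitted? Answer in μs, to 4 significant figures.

Each queued packet: L/R = 9520/3600000000 = 2.64444 μs.
14 queued → 37.0222 μs.
Plus remaining 7920 bits of current packet: 2.2 μs.
Queuing delay = 39.22 μs.

39.22 μs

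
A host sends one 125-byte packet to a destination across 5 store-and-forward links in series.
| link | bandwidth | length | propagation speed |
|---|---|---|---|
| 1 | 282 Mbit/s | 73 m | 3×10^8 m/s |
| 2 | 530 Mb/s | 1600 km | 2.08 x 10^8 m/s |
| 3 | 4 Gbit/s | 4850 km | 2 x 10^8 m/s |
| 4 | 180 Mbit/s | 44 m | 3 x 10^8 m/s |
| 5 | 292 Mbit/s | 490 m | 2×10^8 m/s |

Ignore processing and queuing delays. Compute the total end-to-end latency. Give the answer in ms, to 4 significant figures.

L = 125 × 8 = 1000 bits.
Transmission delays (L/R per hop): 0.0035461, 0.00188679, 0.00025, 0.00555556, 0.00342466 ms; sum = 0.0146631 ms.
Propagation delays (d/s per hop): 0.000243333, 7.69231, 24.25, 0.000146667, 0.00245 ms; sum = 31.9451 ms.
End-to-end = 31.96 ms.

31.96 ms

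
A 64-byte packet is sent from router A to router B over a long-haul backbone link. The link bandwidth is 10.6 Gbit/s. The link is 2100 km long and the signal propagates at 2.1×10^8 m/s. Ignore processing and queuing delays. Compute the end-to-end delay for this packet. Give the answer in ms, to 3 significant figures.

L = 64 × 8 = 512 bits.
Transmission delay = L/R = 512 / 10600000000 = 4.83019e-05 ms.
Propagation delay = d/s = 2100000 m / 210000000 m/s = 10 ms.
Total = 10.0 ms.

10.0 ms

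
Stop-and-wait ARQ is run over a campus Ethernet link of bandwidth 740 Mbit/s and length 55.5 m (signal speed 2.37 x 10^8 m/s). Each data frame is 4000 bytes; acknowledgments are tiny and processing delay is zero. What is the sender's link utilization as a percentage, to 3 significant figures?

98.9 %

t_tx = L/R = 32000/740000000 = 4.32432e-05 s.
t_prop = 55.5/237000000 = 2.34177e-07 s; RTT = 4.68354e-07 s.
Cycle = t_tx + RTT = 4.37116e-05 s.
Utilization = t_tx / cycle = 4.32432e-05/4.37116e-05 = 98.9 %.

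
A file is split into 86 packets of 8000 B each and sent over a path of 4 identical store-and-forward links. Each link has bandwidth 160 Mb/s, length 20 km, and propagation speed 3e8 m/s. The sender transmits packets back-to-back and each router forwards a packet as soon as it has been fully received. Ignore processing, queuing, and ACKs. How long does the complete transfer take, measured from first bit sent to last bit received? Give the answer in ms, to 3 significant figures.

Per-hop transmission t_tx = L/R = 64000/160000000 = 0.4 ms.
Per-hop propagation t_prop = 20000/300000000 = 0.0666667 ms.
Pipeline fill: first packet needs 4·t_tx to clear all hops; remaining 85 packets each add one t_tx.
Total = (4+86-1)·t_tx + 4·t_prop = 89·0.4 + 4·0.0666667 = 35.9 ms.

35.9 ms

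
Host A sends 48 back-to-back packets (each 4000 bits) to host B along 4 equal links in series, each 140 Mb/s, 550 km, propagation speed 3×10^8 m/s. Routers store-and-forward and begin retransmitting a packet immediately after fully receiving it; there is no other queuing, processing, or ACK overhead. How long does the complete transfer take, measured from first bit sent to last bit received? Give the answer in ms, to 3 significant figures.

Per-hop transmission t_tx = L/R = 4000/140000000 = 0.0285714 ms.
Per-hop propagation t_prop = 550000/300000000 = 1.83333 ms.
Pipeline fill: first packet needs 4·t_tx to clear all hops; remaining 47 packets each add one t_tx.
Total = (4+48-1)·t_tx + 4·t_prop = 51·0.0285714 + 4·1.83333 = 8.79 ms.

8.79 ms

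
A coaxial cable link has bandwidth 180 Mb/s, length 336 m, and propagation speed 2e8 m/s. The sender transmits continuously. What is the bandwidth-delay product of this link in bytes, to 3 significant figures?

Propagation delay = 336 / 200000000 = 1.68e-06 s.
BDP = R × t_prop = 180000000 × 1.68e-06 = 302.4 bits.
In bytes: 302.4/8 = 37.8 bytes.

37.8 bytes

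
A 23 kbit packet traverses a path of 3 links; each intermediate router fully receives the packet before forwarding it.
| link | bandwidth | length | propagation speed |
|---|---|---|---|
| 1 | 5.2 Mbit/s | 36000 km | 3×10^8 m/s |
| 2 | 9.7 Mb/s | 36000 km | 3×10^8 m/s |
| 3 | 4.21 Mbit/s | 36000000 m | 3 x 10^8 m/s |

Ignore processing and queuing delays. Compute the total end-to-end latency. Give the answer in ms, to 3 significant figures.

L = 23000 bits.
Transmission delays (L/R per hop): 4.42308, 2.37113, 5.46318 ms; sum = 12.2574 ms.
Propagation delays (d/s per hop): 120, 120, 120 ms; sum = 360 ms.
End-to-end = 372 ms.

372 ms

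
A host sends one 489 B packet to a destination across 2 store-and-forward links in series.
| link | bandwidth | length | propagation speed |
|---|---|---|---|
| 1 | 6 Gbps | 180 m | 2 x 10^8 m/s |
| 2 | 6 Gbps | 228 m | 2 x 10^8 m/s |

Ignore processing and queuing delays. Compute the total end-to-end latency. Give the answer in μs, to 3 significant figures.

L = 489 × 8 = 3912 bits.
Transmission delay per hop = L/R = 3912/6000000000 = 0.652 μs; 2 hops → 1.304 μs.
Propagation delays (d/s per hop): 0.9, 1.14 μs; sum = 2.04 μs.
End-to-end = 3.34 μs.

3.34 μs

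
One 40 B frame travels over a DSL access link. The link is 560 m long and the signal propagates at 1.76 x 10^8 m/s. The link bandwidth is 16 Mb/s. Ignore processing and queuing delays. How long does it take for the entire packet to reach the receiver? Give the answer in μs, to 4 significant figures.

23.18 μs

L = 40 × 8 = 320 bits.
Transmission delay = L/R = 320 / 16000000 = 20 μs.
Propagation delay = d/s = 560 m / 176000000 m/s = 3.18182 μs.
Total = 23.18 μs.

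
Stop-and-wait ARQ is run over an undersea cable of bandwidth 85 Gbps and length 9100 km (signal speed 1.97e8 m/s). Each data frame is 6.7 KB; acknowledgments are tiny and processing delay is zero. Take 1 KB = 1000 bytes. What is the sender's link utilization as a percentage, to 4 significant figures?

0.0006826 %

t_tx = L/R = 53600/85000000000 = 6.30588e-07 s.
t_prop = 9100000/197000000 = 0.0461929 s; RTT = 0.0923858 s.
Cycle = t_tx + RTT = 0.0923864 s.
Utilization = t_tx / cycle = 6.30588e-07/0.0923864 = 0.0006826 %.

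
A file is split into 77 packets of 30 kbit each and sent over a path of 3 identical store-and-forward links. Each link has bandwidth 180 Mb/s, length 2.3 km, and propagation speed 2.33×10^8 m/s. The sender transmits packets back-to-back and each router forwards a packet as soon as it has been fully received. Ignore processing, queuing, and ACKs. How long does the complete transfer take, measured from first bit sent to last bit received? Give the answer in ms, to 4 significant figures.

Per-hop transmission t_tx = L/R = 30000/180000000 = 0.166667 ms.
Per-hop propagation t_prop = 2300/233000000 = 0.00987124 ms.
Pipeline fill: first packet needs 3·t_tx to clear all hops; remaining 76 packets each add one t_tx.
Total = (3+77-1)·t_tx + 3·t_prop = 79·0.166667 + 3·0.00987124 = 13.20 ms.

13.20 ms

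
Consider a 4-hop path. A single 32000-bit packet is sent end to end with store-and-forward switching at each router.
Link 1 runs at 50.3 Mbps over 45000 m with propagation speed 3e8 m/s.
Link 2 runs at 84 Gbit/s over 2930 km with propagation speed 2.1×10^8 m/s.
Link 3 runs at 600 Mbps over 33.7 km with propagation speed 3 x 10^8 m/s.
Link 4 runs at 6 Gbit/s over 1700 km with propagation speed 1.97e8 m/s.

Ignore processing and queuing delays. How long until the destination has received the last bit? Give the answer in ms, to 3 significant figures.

Transmission delays (L/R per hop): 0.636183, 0.000380952, 0.0533333, 0.00533333 ms; sum = 0.695231 ms.
Propagation delays (d/s per hop): 0.15, 13.9524, 0.112333, 8.62944 ms; sum = 22.8442 ms.
End-to-end = 23.5 ms.

23.5 ms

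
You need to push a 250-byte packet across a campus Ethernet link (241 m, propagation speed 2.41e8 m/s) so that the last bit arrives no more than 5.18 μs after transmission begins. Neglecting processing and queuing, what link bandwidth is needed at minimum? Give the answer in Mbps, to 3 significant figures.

478 Mbps

L = 2000 bits.
Propagation delay = 241 / 241000000 = 1 μs.
Transmission budget = 5.18 − 1 = 4.18 μs.
R ≥ L / t_tx = 2000 bits / 4.18e-06 s = 478 Mbps.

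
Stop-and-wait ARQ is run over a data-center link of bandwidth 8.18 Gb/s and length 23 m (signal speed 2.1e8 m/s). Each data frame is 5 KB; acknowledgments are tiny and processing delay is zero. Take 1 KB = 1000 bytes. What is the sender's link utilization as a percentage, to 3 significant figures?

95.7 %

t_tx = L/R = 40000/8180000000 = 4.88998e-06 s.
t_prop = 23/210000000 = 1.09524e-07 s; RTT = 2.19048e-07 s.
Cycle = t_tx + RTT = 5.10902e-06 s.
Utilization = t_tx / cycle = 4.88998e-06/5.10902e-06 = 95.7 %.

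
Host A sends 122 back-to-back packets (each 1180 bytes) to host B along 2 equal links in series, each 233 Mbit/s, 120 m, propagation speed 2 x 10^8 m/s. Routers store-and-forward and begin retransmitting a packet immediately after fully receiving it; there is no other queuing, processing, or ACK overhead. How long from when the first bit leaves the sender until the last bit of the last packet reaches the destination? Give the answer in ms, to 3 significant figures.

Per-hop transmission t_tx = L/R = 9440/233000000 = 0.040515 ms.
Per-hop propagation t_prop = 120/200000000 = 0.0006 ms.
Pipeline fill: first packet needs 2·t_tx to clear all hops; remaining 121 packets each add one t_tx.
Total = (2+122-1)·t_tx + 2·t_prop = 123·0.040515 + 2·0.0006 = 4.98 ms.

4.98 ms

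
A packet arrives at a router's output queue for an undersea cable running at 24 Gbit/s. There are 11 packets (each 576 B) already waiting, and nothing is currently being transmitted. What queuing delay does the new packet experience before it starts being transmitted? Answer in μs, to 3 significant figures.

2.11 μs

Each queued packet: L/R = 4608/24000000000 = 0.192 μs.
11 queued → 2.112 μs.
Queuing delay = 2.11 μs.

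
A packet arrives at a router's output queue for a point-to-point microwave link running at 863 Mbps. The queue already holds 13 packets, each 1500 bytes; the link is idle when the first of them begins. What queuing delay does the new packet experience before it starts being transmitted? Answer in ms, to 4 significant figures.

0.1808 ms

Each queued packet: L/R = 12000/863000000 = 0.013905 ms.
13 queued → 0.180765 ms.
Queuing delay = 0.1808 ms.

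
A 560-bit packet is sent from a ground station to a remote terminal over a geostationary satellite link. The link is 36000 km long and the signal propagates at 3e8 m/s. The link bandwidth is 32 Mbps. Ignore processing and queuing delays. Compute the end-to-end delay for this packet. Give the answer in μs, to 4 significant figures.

Transmission delay = L/R = 560 / 32000000 = 17.5 μs.
Propagation delay = d/s = 36000000 m / 300000000 m/s = 120000 μs.
Total = 120000 μs.

120000 μs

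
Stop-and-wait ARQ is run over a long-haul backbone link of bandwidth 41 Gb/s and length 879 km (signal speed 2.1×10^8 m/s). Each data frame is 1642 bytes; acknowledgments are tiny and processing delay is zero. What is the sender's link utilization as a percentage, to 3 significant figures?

0.00383 %

t_tx = L/R = 13136/41000000000 = 3.2039e-07 s.
t_prop = 879000/210000000 = 0.00418571 s; RTT = 0.00837143 s.
Cycle = t_tx + RTT = 0.00837175 s.
Utilization = t_tx / cycle = 3.2039e-07/0.00837175 = 0.00383 %.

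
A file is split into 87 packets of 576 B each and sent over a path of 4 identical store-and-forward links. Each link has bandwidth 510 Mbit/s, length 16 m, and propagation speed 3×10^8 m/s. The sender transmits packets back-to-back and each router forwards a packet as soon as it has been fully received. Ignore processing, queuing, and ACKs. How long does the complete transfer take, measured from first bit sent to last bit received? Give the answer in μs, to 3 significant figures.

813 μs

Per-hop transmission t_tx = L/R = 4608/510000000 = 9.03529 μs.
Per-hop propagation t_prop = 16/300000000 = 0.0533333 μs.
Pipeline fill: first packet needs 4·t_tx to clear all hops; remaining 86 packets each add one t_tx.
Total = (4+87-1)·t_tx + 4·t_prop = 90·9.03529 + 4·0.0533333 = 813 μs.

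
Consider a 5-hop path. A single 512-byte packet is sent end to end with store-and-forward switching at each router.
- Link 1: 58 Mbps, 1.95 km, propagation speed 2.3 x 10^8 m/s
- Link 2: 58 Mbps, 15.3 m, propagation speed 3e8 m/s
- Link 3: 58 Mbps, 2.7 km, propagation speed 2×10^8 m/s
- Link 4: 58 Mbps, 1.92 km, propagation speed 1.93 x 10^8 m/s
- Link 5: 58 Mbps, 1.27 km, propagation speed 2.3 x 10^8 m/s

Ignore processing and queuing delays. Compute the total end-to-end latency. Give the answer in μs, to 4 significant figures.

L = 512 × 8 = 4096 bits.
Transmission delay per hop = L/R = 4096/58000000 = 70.6207 μs; 5 hops → 353.103 μs.
Propagation delays (d/s per hop): 8.47826, 0.051, 13.5, 9.94819, 5.52174 μs; sum = 37.4992 μs.
End-to-end = 390.6 μs.

390.6 μs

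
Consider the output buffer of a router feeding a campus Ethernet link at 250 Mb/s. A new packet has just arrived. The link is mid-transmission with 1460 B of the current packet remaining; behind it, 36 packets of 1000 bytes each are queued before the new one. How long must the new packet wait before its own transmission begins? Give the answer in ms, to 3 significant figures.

Each queued packet: L/R = 8000/250000000 = 0.032 ms.
36 queued → 1.152 ms.
Plus remaining 11680 bits of current packet: 0.04672 ms.
Queuing delay = 1.20 ms.

1.20 ms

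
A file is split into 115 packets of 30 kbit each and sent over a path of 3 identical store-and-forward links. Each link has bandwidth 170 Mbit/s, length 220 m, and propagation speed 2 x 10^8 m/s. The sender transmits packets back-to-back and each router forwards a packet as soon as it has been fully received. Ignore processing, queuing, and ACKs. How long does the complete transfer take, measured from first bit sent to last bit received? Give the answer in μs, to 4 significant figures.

Per-hop transmission t_tx = L/R = 30000/170000000 = 176.471 μs.
Per-hop propagation t_prop = 220/200000000 = 1.1 μs.
Pipeline fill: first packet needs 3·t_tx to clear all hops; remaining 114 packets each add one t_tx.
Total = (3+115-1)·t_tx + 3·t_prop = 117·176.471 + 3·1.1 = 20650 μs.

20650 μs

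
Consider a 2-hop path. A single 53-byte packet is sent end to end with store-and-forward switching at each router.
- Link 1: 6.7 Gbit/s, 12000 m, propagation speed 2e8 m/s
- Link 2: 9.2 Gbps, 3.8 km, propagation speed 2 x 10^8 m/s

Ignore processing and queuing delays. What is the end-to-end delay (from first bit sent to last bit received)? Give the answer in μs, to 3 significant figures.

79.1 μs

L = 53 × 8 = 424 bits.
Transmission delays (L/R per hop): 0.0632836, 0.046087 μs; sum = 0.109371 μs.
Propagation delays (d/s per hop): 60, 19 μs; sum = 79 μs.
End-to-end = 79.1 μs.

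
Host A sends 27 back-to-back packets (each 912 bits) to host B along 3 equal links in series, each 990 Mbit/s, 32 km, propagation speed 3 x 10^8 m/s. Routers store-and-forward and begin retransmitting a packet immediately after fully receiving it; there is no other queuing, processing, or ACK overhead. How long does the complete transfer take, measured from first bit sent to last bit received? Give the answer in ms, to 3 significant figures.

0.347 ms

Per-hop transmission t_tx = L/R = 912/990000000 = 0.000921212 ms.
Per-hop propagation t_prop = 32000/300000000 = 0.106667 ms.
Pipeline fill: first packet needs 3·t_tx to clear all hops; remaining 26 packets each add one t_tx.
Total = (3+27-1)·t_tx + 3·t_prop = 29·0.000921212 + 3·0.106667 = 0.347 ms.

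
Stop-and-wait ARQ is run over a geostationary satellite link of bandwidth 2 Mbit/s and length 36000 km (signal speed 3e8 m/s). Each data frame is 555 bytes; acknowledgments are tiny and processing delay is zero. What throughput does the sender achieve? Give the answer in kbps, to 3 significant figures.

18.3 kbps

t_tx = L/R = 4440/2000000 = 0.00222 s.
t_prop = 36000000/300000000 = 0.12 s; RTT = 0.24 s.
Cycle = t_tx + RTT = 0.24222 s.
Throughput = L / cycle = 4440 / 0.24222 = 18.3 kbps.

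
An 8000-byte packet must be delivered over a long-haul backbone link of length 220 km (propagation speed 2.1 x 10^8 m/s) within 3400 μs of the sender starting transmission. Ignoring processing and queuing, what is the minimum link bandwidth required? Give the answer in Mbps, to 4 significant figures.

L = 64000 bits.
Propagation delay = 220000 / 210000000 = 1047.62 μs.
Transmission budget = 3400 − 1047.62 = 2352.38 μs.
R ≥ L / t_tx = 64000 bits / 0.00235238 s = 27.21 Mbps.

27.21 Mbps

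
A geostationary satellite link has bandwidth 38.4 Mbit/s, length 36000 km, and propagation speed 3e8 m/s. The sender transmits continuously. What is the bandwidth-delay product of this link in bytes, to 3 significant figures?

576000 bytes

Propagation delay = 36000000 / 300000000 = 0.12 s.
BDP = R × t_prop = 38400000 × 0.12 = 4608000 bits.
In bytes: 4608000/8 = 576000 bytes.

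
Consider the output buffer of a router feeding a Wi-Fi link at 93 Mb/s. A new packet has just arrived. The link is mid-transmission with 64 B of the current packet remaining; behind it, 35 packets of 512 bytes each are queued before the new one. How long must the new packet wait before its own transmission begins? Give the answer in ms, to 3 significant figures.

1.55 ms

Each queued packet: L/R = 4096/93000000 = 0.044043 ms.
35 queued → 1.54151 ms.
Plus remaining 512 bits of current packet: 0.00550538 ms.
Queuing delay = 1.55 ms.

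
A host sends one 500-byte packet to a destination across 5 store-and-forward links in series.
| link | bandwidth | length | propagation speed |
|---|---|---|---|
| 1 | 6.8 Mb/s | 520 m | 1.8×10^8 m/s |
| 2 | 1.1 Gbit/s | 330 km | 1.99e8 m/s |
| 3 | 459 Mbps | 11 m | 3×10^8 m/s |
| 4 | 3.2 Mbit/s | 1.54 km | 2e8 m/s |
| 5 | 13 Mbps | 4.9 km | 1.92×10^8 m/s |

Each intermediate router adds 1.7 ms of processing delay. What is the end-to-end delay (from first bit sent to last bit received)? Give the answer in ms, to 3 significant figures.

10.7 ms

L = 500 × 8 = 4000 bits.
Transmission delays (L/R per hop): 0.588235, 0.00363636, 0.0087146, 1.25, 0.307692 ms; sum = 2.15828 ms.
Propagation delays (d/s per hop): 0.00288889, 1.65829, 3.66667e-05, 0.0077, 0.0255208 ms; sum = 1.69444 ms.
Processing at 4 router(s): 4 × 1.7 ms = 6.8 ms.
End-to-end = 10.7 ms.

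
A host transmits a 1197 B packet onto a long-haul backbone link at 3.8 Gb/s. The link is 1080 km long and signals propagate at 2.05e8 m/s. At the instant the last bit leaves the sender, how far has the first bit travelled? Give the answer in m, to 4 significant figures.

516.6 m

t_tx = L/R = 9576/3800000000 = 2.52e-06 s.
Distance = s × t_tx = 2.05e+08 × 2.52e-06 = 516.6 m.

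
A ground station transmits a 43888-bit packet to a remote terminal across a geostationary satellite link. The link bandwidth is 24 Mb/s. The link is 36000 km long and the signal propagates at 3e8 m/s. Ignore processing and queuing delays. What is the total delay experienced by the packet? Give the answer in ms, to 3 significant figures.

122 ms

Transmission delay = L/R = 43888 / 24000000 = 1.82867 ms.
Propagation delay = d/s = 36000000 m / 300000000 m/s = 120 ms.
Total = 122 ms.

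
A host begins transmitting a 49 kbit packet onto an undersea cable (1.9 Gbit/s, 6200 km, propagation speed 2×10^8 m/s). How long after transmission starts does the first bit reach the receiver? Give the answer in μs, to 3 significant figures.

31000 μs

First bit experiences only propagation delay: d/s = 6200000/200000000 = 31000 μs.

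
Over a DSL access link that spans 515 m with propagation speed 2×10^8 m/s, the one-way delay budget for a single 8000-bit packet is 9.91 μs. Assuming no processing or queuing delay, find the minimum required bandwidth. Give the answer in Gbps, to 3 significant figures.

1.09 Gbps

Propagation delay = 515 / 200000000 = 2.575 μs.
Transmission budget = 9.91 − 2.575 = 7.335 μs.
R ≥ L / t_tx = 8000 bits / 7.335e-06 s = 1.09 Gbps.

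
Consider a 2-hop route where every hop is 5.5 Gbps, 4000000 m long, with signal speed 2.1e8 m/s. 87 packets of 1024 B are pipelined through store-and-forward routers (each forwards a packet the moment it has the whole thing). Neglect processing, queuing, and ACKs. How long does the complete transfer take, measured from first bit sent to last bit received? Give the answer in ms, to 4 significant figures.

Per-hop transmission t_tx = L/R = 8192/5500000000 = 0.00148945 ms.
Per-hop propagation t_prop = 4000000/210000000 = 19.0476 ms.
Pipeline fill: first packet needs 2·t_tx to clear all hops; remaining 86 packets each add one t_tx.
Total = (2+87-1)·t_tx + 2·t_prop = 88·0.00148945 + 2·19.0476 = 38.23 ms.

38.23 ms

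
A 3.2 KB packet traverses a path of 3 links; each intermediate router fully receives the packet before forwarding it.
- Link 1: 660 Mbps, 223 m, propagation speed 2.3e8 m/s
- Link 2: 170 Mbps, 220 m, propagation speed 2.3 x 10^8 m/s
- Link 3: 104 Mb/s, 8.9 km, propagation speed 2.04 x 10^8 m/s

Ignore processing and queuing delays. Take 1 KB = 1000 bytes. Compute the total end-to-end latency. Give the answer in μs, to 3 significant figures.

L = 25600 bits.
Transmission delays (L/R per hop): 38.7879, 150.588, 246.154 μs; sum = 435.53 μs.
Propagation delays (d/s per hop): 0.969565, 0.956522, 43.6275 μs; sum = 45.5535 μs.
End-to-end = 481 μs.

481 μs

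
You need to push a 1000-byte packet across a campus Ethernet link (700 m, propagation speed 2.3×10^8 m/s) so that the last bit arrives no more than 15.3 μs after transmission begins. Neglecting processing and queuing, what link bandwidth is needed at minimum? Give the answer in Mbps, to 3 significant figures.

L = 8000 bits.
Propagation delay = 700 / 2.3e+08 = 3.04348 μs.
Transmission budget = 15.3 − 3.04348 = 12.2565 μs.
R ≥ L / t_tx = 8000 bits / 1.22565e-05 s = 653 Mbps.

653 Mbps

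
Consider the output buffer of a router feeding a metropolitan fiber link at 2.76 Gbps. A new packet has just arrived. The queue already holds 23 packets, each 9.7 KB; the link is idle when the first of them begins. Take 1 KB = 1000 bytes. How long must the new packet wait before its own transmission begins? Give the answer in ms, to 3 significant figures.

0.647 ms

Each queued packet: L/R = 77600/2760000000 = 0.0281159 ms.
23 queued → 0.646667 ms.
Queuing delay = 0.647 ms.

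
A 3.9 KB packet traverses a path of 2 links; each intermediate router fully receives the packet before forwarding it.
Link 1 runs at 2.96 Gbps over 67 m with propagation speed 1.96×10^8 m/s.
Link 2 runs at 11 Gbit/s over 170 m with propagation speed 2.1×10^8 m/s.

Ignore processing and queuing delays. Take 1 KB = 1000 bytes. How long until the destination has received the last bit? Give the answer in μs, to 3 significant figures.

L = 31200 bits.
Transmission delays (L/R per hop): 10.5405, 2.83636 μs; sum = 13.3769 μs.
Propagation delays (d/s per hop): 0.341837, 0.809524 μs; sum = 1.15136 μs.
End-to-end = 14.5 μs.

14.5 μs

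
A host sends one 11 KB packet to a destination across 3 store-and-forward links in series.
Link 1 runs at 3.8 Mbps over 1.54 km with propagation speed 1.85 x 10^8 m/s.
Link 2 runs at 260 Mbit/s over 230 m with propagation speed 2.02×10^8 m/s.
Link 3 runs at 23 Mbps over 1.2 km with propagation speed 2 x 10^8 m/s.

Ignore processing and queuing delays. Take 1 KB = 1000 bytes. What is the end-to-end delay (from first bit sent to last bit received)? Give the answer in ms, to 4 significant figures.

27.34 ms

L = 88000 bits.
Transmission delays (L/R per hop): 23.1579, 0.338462, 3.82609 ms; sum = 27.3224 ms.
Propagation delays (d/s per hop): 0.00832432, 0.00113861, 0.006 ms; sum = 0.0154629 ms.
End-to-end = 27.34 ms.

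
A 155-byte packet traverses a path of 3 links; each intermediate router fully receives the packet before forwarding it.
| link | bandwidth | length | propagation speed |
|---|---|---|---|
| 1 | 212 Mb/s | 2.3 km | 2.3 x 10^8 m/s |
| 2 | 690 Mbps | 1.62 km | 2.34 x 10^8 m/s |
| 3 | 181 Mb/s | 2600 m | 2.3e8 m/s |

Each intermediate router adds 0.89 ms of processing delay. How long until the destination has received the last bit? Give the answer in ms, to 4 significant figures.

1.823 ms

L = 155 × 8 = 1240 bits.
Transmission delays (L/R per hop): 0.00584906, 0.0017971, 0.00685083 ms; sum = 0.014497 ms.
Propagation delays (d/s per hop): 0.01, 0.00692308, 0.0113043 ms; sum = 0.0282274 ms.
Processing at 2 router(s): 2 × 0.89 ms = 1.78 ms.
End-to-end = 1.823 ms.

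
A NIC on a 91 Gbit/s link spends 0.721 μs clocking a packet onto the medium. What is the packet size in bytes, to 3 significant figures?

8200 bytes

L = R × t_tx = 91000000000 b/s × 7.21e-07 s = 65611 bits.
In bytes: 65611 / 8 = 8200 bytes.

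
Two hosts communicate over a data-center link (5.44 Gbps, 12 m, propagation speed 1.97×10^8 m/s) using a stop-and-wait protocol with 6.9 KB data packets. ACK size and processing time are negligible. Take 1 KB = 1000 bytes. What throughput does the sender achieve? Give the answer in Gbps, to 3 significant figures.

5.38 Gbps

t_tx = L/R = 55200/5440000000 = 1.01471e-05 s.
t_prop = 12/197000000 = 6.09137e-08 s; RTT = 1.21827e-07 s.
Cycle = t_tx + RTT = 1.02689e-05 s.
Throughput = L / cycle = 55200 / 1.02689e-05 = 5.38 Gbps.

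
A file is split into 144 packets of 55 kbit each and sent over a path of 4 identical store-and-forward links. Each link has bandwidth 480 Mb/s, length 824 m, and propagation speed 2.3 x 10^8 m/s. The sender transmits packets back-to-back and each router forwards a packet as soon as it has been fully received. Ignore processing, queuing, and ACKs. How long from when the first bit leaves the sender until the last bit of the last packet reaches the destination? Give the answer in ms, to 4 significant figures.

Per-hop transmission t_tx = L/R = 55000/480000000 = 0.114583 ms.
Per-hop propagation t_prop = 824/2.3e+08 = 0.00358261 ms.
Pipeline fill: first packet needs 4·t_tx to clear all hops; remaining 143 packets each add one t_tx.
Total = (4+144-1)·t_tx + 4·t_prop = 147·0.114583 + 4·0.00358261 = 16.86 ms.

16.86 ms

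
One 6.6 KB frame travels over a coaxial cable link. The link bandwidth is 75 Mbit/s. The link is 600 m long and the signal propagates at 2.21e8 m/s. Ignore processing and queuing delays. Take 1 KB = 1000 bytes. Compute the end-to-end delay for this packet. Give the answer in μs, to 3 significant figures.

L = 52800 bits.
Transmission delay = L/R = 52800 / 75000000 = 704 μs.
Propagation delay = d/s = 600 m / 221000000 m/s = 2.71493 μs.
Total = 707 μs.

707 μs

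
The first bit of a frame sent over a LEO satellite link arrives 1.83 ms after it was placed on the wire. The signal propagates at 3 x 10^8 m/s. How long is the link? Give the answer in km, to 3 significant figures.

d = s × t_prop = 300000000 × 0.00183 = 549 km.

549 km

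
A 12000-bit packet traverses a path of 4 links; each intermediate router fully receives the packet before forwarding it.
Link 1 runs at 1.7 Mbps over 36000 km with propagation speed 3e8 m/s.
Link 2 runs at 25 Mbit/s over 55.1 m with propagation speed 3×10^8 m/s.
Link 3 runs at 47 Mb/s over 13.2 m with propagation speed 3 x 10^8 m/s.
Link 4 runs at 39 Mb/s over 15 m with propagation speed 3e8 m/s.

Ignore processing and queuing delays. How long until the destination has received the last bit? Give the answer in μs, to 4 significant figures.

Transmission delays (L/R per hop): 7058.82, 480, 255.319, 307.692 μs; sum = 8101.83 μs.
Propagation delays (d/s per hop): 120000, 0.183667, 0.044, 0.05 μs; sum = 120000 μs.
End-to-end = 128100 μs.

128100 μs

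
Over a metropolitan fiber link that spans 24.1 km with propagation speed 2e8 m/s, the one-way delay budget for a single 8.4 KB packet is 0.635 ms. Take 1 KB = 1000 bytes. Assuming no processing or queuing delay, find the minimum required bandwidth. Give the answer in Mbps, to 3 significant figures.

131 Mbps

L = 67200 bits.
Propagation delay = 24100 / 200000000 = 0.1205 ms.
Transmission budget = 0.635 − 0.1205 = 0.5145 ms.
R ≥ L / t_tx = 67200 bits / 0.0005145 s = 131 Mbps.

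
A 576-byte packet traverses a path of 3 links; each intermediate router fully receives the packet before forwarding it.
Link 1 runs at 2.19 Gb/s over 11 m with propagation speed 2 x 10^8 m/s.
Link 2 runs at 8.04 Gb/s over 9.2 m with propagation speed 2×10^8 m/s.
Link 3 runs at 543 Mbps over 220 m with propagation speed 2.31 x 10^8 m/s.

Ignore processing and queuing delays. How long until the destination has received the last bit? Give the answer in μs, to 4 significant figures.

L = 576 × 8 = 4608 bits.
Transmission delays (L/R per hop): 2.10411, 0.573134, 8.48619 μs; sum = 11.1634 μs.
Propagation delays (d/s per hop): 0.055, 0.046, 0.952381 μs; sum = 1.05338 μs.
End-to-end = 12.22 μs.

12.22 μs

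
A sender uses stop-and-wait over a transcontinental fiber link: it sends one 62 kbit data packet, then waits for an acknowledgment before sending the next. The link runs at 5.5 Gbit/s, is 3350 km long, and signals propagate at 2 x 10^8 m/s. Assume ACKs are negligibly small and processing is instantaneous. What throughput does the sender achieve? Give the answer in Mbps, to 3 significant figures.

1.85 Mbps

t_tx = L/R = 62000/5500000000 = 1.12727e-05 s.
t_prop = 3350000/200000000 = 0.01675 s; RTT = 0.0335 s.
Cycle = t_tx + RTT = 0.0335113 s.
Throughput = L / cycle = 62000 / 0.0335113 = 1.85 Mbps.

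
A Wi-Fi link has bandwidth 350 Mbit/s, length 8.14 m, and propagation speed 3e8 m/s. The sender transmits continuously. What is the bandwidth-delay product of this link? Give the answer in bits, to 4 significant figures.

Propagation delay = 8.14 / 300000000 = 2.71333e-08 s.
BDP = R × t_prop = 350000000 × 2.71333e-08 = 9.49667 bits.

9.497 bits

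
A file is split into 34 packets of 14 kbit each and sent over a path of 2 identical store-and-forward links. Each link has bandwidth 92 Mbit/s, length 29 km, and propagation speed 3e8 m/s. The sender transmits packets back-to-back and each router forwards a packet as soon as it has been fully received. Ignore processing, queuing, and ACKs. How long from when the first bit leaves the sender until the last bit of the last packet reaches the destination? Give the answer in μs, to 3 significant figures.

5520 μs

Per-hop transmission t_tx = L/R = 14000/92000000 = 152.174 μs.
Per-hop propagation t_prop = 29000/300000000 = 96.6667 μs.
Pipeline fill: first packet needs 2·t_tx to clear all hops; remaining 33 packets each add one t_tx.
Total = (2+34-1)·t_tx + 2·t_prop = 35·152.174 + 2·96.6667 = 5520 μs.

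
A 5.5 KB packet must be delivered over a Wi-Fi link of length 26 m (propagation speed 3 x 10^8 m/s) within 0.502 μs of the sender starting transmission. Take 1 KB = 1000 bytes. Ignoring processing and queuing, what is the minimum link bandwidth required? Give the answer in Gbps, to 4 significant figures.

105.9 Gbps

L = 44000 bits.
Propagation delay = 26 / 300000000 = 0.0866667 μs.
Transmission budget = 0.502 − 0.0866667 = 0.415333 μs.
R ≥ L / t_tx = 44000 bits / 4.15333e-07 s = 105.9 Gbps.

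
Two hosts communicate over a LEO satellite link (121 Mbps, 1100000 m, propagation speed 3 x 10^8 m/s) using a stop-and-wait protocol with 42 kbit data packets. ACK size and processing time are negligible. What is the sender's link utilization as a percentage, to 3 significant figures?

4.52 %

t_tx = L/R = 42000/121000000 = 0.000347107 s.
t_prop = 1100000/300000000 = 0.00366667 s; RTT = 0.00733333 s.
Cycle = t_tx + RTT = 0.00768044 s.
Utilization = t_tx / cycle = 0.000347107/0.00768044 = 4.52 %.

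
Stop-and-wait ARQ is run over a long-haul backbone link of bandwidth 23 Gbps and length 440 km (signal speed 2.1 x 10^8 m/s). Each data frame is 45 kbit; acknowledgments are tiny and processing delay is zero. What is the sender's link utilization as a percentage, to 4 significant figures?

0.04667 %

t_tx = L/R = 45000/23000000000 = 1.95652e-06 s.
t_prop = 440000/210000000 = 0.00209524 s; RTT = 0.00419048 s.
Cycle = t_tx + RTT = 0.00419243 s.
Utilization = t_tx / cycle = 1.95652e-06/0.00419243 = 0.04667 %.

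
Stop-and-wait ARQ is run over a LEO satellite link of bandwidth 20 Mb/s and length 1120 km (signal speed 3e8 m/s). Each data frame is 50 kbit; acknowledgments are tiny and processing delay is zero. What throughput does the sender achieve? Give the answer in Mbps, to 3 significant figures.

t_tx = L/R = 50000/20000000 = 0.0025 s.
t_prop = 1120000/300000000 = 0.00373333 s; RTT = 0.00746667 s.
Cycle = t_tx + RTT = 0.00996667 s.
Throughput = L / cycle = 50000 / 0.00996667 = 5.02 Mbps.

5.02 Mbps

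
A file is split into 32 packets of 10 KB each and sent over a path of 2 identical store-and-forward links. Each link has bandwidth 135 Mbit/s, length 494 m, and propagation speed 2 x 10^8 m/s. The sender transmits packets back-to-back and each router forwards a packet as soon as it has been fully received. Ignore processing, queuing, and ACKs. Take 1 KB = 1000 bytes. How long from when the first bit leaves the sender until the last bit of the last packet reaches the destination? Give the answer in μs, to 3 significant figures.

Per-hop transmission t_tx = L/R = 80000/135000000 = 592.593 μs.
Per-hop propagation t_prop = 494/200000000 = 2.47 μs.
Pipeline fill: first packet needs 2·t_tx to clear all hops; remaining 31 packets each add one t_tx.
Total = (2+32-1)·t_tx + 2·t_prop = 33·592.593 + 2·2.47 = 19600 μs.

19600 μs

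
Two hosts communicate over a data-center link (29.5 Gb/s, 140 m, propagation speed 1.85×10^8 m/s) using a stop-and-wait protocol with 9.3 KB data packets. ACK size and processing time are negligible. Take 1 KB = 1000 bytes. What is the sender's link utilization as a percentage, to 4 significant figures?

62.50 %

t_tx = L/R = 74400/29500000000 = 2.52203e-06 s.
t_prop = 140/185000000 = 7.56757e-07 s; RTT = 1.51351e-06 s.
Cycle = t_tx + RTT = 4.03555e-06 s.
Utilization = t_tx / cycle = 2.52203e-06/4.03555e-06 = 62.50 %.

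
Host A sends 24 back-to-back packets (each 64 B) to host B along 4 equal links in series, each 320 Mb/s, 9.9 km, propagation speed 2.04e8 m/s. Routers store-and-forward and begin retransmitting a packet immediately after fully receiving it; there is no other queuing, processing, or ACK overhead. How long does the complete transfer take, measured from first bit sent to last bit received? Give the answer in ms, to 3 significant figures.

Per-hop transmission t_tx = L/R = 512/320000000 = 0.0016 ms.
Per-hop propagation t_prop = 9900/204000000 = 0.0485294 ms.
Pipeline fill: first packet needs 4·t_tx to clear all hops; remaining 23 packets each add one t_tx.
Total = (4+24-1)·t_tx + 4·t_prop = 27·0.0016 + 4·0.0485294 = 0.237 ms.

0.237 ms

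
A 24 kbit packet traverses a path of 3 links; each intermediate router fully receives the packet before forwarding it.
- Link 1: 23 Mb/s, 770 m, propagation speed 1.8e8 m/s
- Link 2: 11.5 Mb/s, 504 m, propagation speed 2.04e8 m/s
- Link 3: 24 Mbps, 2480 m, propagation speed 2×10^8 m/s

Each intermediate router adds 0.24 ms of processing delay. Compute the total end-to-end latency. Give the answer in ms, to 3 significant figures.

4.63 ms

L = 24000 bits.
Transmission delays (L/R per hop): 1.04348, 2.08696, 1 ms; sum = 4.13043 ms.
Propagation delays (d/s per hop): 0.00427778, 0.00247059, 0.0124 ms; sum = 0.0191484 ms.
Processing at 2 router(s): 2 × 0.24 ms = 0.48 ms.
End-to-end = 4.63 ms.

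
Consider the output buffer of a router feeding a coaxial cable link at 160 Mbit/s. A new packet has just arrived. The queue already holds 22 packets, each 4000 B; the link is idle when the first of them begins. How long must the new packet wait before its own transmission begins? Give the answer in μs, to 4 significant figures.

Each queued packet: L/R = 32000/160000000 = 200 μs.
22 queued → 4400 μs.
Queuing delay = 4400 μs.

4400 μs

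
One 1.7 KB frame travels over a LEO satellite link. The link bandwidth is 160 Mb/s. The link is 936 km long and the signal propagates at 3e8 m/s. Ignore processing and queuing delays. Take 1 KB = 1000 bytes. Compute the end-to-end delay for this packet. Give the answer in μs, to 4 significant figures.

L = 13600 bits.
Transmission delay = L/R = 13600 / 160000000 = 85 μs.
Propagation delay = d/s = 936000 m / 300000000 m/s = 3120 μs.
Total = 3205 μs.

3205 μs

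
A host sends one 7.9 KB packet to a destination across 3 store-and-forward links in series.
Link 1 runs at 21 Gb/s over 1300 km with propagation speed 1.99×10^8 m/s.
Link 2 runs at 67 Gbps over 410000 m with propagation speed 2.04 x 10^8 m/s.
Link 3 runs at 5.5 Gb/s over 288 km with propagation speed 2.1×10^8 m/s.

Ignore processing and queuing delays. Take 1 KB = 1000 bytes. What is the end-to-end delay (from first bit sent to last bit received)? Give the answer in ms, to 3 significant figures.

9.93 ms

L = 63200 bits.
Transmission delays (L/R per hop): 0.00300952, 0.000943284, 0.0114909 ms; sum = 0.0154437 ms.
Propagation delays (d/s per hop): 6.53266, 2.0098, 1.37143 ms; sum = 9.9139 ms.
End-to-end = 9.93 ms.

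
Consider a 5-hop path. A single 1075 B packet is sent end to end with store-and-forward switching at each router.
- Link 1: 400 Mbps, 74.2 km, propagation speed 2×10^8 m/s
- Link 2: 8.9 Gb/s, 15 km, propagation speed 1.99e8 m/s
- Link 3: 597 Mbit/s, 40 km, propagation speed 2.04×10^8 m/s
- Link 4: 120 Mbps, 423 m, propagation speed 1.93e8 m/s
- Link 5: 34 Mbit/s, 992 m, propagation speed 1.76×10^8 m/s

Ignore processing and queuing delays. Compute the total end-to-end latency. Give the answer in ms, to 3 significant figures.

L = 1075 × 8 = 8600 bits.
Transmission delays (L/R per hop): 0.0215, 0.000966292, 0.0144054, 0.0716667, 0.252941 ms; sum = 0.361479 ms.
Propagation delays (d/s per hop): 0.371, 0.0753769, 0.196078, 0.00219171, 0.00563636 ms; sum = 0.650283 ms.
End-to-end = 1.01 ms.

1.01 ms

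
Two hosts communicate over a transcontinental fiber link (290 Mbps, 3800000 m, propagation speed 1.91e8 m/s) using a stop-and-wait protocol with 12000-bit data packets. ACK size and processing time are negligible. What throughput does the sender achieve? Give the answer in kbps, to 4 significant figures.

301.3 kbps

t_tx = L/R = 12000/290000000 = 4.13793e-05 s.
t_prop = 3800000/191000000 = 0.0198953 s; RTT = 0.0397906 s.
Cycle = t_tx + RTT = 0.039832 s.
Throughput = L / cycle = 12000 / 0.039832 = 301.3 kbps.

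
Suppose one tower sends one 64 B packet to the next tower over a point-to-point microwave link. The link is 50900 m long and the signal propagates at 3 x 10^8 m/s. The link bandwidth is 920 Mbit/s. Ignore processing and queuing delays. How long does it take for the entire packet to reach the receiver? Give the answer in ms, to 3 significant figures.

L = 64 × 8 = 512 bits.
Transmission delay = L/R = 512 / 920000000 = 0.000556522 ms.
Propagation delay = d/s = 50900 m / 300000000 m/s = 0.169667 ms.
Total = 0.170 ms.

0.170 ms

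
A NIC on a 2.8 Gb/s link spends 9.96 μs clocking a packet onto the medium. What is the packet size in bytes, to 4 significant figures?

3486 bytes

L = R × t_tx = 2800000000 b/s × 9.96e-06 s = 27888 bits.
In bytes: 27888 / 8 = 3486 bytes.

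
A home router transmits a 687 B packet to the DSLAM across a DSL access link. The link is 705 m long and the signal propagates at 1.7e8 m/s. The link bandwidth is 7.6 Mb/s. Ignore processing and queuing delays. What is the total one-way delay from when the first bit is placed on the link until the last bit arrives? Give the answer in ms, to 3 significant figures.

L = 687 × 8 = 5496 bits.
Transmission delay = L/R = 5496 / 7600000 = 0.723158 ms.
Propagation delay = d/s = 705 m / 170000000 m/s = 0.00414706 ms.
Total = 0.727 ms.

0.727 ms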